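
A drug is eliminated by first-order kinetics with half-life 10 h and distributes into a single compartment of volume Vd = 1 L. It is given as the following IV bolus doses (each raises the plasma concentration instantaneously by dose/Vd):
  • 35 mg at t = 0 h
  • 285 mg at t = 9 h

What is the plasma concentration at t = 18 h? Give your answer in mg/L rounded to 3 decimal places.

162.779 mg/L

k = ln 2 / 10 = 0.06931 per h
Dose 1 (35 mg at t=0 h): 35·exp(−0.06931·18) = 10.051 mg/L
Dose 2 (285 mg at t=9 h): 285·exp(−0.06931·9) = 152.728 mg/L
C(18) = 10.051 + 152.728 = 162.779 mg/L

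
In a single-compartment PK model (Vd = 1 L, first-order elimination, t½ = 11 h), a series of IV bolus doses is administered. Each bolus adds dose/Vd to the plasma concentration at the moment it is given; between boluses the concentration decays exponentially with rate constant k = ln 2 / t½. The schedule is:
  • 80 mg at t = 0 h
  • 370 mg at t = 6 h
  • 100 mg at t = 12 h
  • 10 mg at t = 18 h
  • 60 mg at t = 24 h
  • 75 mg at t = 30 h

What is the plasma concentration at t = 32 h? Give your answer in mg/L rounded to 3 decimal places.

217.400 mg/L

k = ln 2 / 11 = 0.06301 per h
Dose 1 (80 mg at t=0 h): 80·exp(−0.06301·32) = 10.650 mg/L
Dose 2 (370 mg at t=6 h): 370·exp(−0.06301·26) = 71.891 mg/L
Dose 3 (100 mg at t=12 h): 100·exp(−0.06301·20) = 28.358 mg/L
Dose 4 (10 mg at t=18 h): 10·exp(−0.06301·14) = 4.139 mg/L
Dose 5 (60 mg at t=24 h): 60·exp(−0.06301·8) = 36.243 mg/L
Dose 6 (75 mg at t=30 h): 75·exp(−0.06301·2) = 66.119 mg/L
C(32) = 10.650 + 71.891 + 28.358 + 4.139 + 36.243 + 66.119 = 217.400 mg/L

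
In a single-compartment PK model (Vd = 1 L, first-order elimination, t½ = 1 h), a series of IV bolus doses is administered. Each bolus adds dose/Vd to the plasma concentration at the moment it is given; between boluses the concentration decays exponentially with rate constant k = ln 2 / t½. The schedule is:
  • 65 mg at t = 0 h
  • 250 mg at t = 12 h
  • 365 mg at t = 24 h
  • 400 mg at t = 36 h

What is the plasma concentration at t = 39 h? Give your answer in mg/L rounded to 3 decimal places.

k = ln 2 / 1 = 0.69315 per h
Dose 1 (65 mg at t=0 h): 65·exp(−0.69315·39) = 0.000 mg/L
Dose 2 (250 mg at t=12 h): 250·exp(−0.69315·27) = 0.000 mg/L
Dose 3 (365 mg at t=24 h): 365·exp(−0.69315·15) = 0.011 mg/L
Dose 4 (400 mg at t=36 h): 400·exp(−0.69315·3) = 50.000 mg/L
C(39) = 0.000 + 0.000 + 0.011 + 50.000 = 50.011 mg/L

50.011 mg/L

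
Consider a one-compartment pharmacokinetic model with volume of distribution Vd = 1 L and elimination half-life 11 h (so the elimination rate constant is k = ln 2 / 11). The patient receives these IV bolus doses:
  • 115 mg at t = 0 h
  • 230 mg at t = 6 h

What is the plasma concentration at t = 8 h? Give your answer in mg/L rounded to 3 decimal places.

272.231 mg/L

k = ln 2 / 11 = 0.06301 per h
Dose 1 (115 mg at t=0 h): 115·exp(−0.06301·8) = 69.465 mg/L
Dose 2 (230 mg at t=6 h): 230·exp(−0.06301·2) = 202.766 mg/L
C(8) = 69.465 + 202.766 = 272.231 mg/L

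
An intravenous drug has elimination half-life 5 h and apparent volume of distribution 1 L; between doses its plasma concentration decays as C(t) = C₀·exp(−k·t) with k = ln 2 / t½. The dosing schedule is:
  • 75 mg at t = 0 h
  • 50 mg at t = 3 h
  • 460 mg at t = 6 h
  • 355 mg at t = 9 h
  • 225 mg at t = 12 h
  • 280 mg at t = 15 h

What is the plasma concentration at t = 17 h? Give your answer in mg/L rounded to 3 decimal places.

556.204 mg/L

k = ln 2 / 5 = 0.13863 per h
Dose 1 (75 mg at t=0 h): 75·exp(−0.13863·17) = 7.105 mg/L
Dose 2 (50 mg at t=3 h): 50·exp(−0.13863·14) = 7.179 mg/L
Dose 3 (460 mg at t=6 h): 460·exp(−0.13863·11) = 100.113 mg/L
Dose 4 (355 mg at t=9 h): 355·exp(−0.13863·8) = 117.106 mg/L
Dose 5 (225 mg at t=12 h): 225·exp(−0.13863·5) = 112.500 mg/L
Dose 6 (280 mg at t=15 h): 280·exp(−0.13863·2) = 212.200 mg/L
C(17) = 7.105 + 7.179 + 100.113 + 117.106 + 112.500 + 212.200 = 556.204 mg/L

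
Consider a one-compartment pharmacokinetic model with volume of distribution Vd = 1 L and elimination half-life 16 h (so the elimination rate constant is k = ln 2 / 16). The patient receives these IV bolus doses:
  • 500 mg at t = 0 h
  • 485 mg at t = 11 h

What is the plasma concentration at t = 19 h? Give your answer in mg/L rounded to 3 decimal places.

k = ln 2 / 16 = 0.04332 per h
Dose 1 (500 mg at t=0 h): 500·exp(−0.04332·19) = 219.532 mg/L
Dose 2 (485 mg at t=11 h): 485·exp(−0.04332·8) = 342.947 mg/L
C(19) = 219.532 + 342.947 = 562.478 mg/L

562.478 mg/L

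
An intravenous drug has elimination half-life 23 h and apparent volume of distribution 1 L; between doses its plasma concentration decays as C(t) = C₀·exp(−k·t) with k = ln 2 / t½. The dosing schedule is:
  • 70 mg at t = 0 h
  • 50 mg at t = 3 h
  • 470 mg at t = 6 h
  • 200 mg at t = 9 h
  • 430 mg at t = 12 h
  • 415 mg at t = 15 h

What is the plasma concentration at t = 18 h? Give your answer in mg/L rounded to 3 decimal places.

1290.363 mg/L

k = ln 2 / 23 = 0.03014 per h
Dose 1 (70 mg at t=0 h): 70·exp(−0.03014·18) = 40.692 mg/L
Dose 2 (50 mg at t=3 h): 50·exp(−0.03014·15) = 31.816 mg/L
Dose 3 (470 mg at t=6 h): 470·exp(−0.03014·12) = 327.370 mg/L
Dose 4 (200 mg at t=9 h): 200·exp(−0.03014·9) = 152.488 mg/L
Dose 5 (430 mg at t=12 h): 430·exp(−0.03014·6) = 358.871 mg/L
Dose 6 (415 mg at t=15 h): 415·exp(−0.03014·3) = 379.126 mg/L
C(18) = 40.692 + 31.816 + 327.370 + 152.488 + 358.871 + 379.126 = 1290.363 mg/L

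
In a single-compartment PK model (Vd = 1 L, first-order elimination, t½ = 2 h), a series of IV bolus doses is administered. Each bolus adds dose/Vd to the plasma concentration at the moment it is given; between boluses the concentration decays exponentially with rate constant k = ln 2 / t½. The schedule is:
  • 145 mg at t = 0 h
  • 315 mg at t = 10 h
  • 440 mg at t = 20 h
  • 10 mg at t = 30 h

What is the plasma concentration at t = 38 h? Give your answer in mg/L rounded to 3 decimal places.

k = ln 2 / 2 = 0.34657 per h
Dose 1 (145 mg at t=0 h): 145·exp(−0.34657·38) = 0.000 mg/L
Dose 2 (315 mg at t=10 h): 315·exp(−0.34657·28) = 0.019 mg/L
Dose 3 (440 mg at t=20 h): 440·exp(−0.34657·18) = 0.859 mg/L
Dose 4 (10 mg at t=30 h): 10·exp(−0.34657·8) = 0.625 mg/L
C(38) = 0.000 + 0.019 + 0.859 + 0.625 = 1.504 mg/L

1.504 mg/L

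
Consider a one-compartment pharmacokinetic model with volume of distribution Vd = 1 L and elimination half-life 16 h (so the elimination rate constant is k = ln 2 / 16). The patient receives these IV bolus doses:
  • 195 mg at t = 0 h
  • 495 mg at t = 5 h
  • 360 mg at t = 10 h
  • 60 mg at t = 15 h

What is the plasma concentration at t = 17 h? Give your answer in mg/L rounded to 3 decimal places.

708.544 mg/L

k = ln 2 / 16 = 0.04332 per h
Dose 1 (195 mg at t=0 h): 195·exp(−0.04332·17) = 93.366 mg/L
Dose 2 (495 mg at t=5 h): 495·exp(−0.04332·12) = 294.329 mg/L
Dose 3 (360 mg at t=10 h): 360·exp(−0.04332·7) = 265.829 mg/L
Dose 4 (60 mg at t=15 h): 60·exp(−0.04332·2) = 55.020 mg/L
C(17) = 93.366 + 294.329 + 265.829 + 55.020 = 708.544 mg/L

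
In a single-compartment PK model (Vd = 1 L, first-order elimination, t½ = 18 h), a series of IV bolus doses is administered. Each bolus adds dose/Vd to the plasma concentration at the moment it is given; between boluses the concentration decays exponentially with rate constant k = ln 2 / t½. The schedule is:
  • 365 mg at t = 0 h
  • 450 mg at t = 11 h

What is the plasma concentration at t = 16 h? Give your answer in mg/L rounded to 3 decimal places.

568.298 mg/L

k = ln 2 / 18 = 0.03851 per h
Dose 1 (365 mg at t=0 h): 365·exp(−0.03851·16) = 197.111 mg/L
Dose 2 (450 mg at t=11 h): 450·exp(−0.03851·5) = 371.187 mg/L
C(16) = 197.111 + 371.187 = 568.298 mg/L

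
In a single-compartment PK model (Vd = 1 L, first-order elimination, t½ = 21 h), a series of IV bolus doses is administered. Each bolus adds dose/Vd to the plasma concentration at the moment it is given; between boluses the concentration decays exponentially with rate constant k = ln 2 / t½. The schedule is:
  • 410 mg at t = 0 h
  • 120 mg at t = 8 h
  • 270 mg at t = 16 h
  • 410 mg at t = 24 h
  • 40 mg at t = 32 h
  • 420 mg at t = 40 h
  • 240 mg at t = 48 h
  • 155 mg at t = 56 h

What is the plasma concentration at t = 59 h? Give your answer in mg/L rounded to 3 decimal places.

k = ln 2 / 21 = 0.03301 per h
Dose 1 (410 mg at t=0 h): 410·exp(−0.03301·59) = 58.483 mg/L
Dose 2 (120 mg at t=8 h): 120·exp(−0.03301·51) = 22.290 mg/L
Dose 3 (270 mg at t=16 h): 270·exp(−0.03301·43) = 65.308 mg/L
Dose 4 (410 mg at t=24 h): 410·exp(−0.03301·35) = 129.142 mg/L
Dose 5 (40 mg at t=32 h): 40·exp(−0.03301·27) = 16.407 mg/L
Dose 6 (420 mg at t=40 h): 420·exp(−0.03301·19) = 224.331 mg/L
Dose 7 (240 mg at t=48 h): 240·exp(−0.03301·11) = 166.928 mg/L
Dose 8 (155 mg at t=56 h): 155·exp(−0.03301·3) = 140.387 mg/L
C(59) = 58.483 + 22.290 + 65.308 + 129.142 + 16.407 + 224.331 + 166.928 + 140.387 = 823.276 mg/L

823.276 mg/L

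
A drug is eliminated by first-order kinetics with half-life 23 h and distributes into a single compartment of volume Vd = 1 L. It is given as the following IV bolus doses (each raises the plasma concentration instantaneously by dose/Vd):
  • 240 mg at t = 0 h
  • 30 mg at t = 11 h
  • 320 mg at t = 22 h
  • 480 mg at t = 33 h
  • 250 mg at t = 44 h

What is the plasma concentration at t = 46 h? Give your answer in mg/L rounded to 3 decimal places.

k = ln 2 / 23 = 0.03014 per h
Dose 1 (240 mg at t=0 h): 240·exp(−0.03014·46) = 60.000 mg/L
Dose 2 (30 mg at t=11 h): 30·exp(−0.03014·35) = 10.448 mg/L
Dose 3 (320 mg at t=22 h): 320·exp(−0.03014·24) = 155.250 mg/L
Dose 4 (480 mg at t=33 h): 480·exp(−0.03014·13) = 324.410 mg/L
Dose 5 (250 mg at t=44 h): 250·exp(−0.03014·2) = 235.377 mg/L
C(46) = 60.000 + 10.448 + 155.250 + 324.410 + 235.377 = 785.484 mg/L

785.484 mg/L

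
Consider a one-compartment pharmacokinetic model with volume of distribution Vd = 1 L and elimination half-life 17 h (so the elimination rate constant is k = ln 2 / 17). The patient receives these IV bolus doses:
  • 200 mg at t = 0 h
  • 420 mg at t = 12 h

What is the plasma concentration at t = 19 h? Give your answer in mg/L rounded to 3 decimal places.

407.884 mg/L

k = ln 2 / 17 = 0.04077 per h
Dose 1 (200 mg at t=0 h): 200·exp(−0.04077·19) = 92.169 mg/L
Dose 2 (420 mg at t=12 h): 420·exp(−0.04077·7) = 315.715 mg/L
C(19) = 92.169 + 315.715 = 407.884 mg/L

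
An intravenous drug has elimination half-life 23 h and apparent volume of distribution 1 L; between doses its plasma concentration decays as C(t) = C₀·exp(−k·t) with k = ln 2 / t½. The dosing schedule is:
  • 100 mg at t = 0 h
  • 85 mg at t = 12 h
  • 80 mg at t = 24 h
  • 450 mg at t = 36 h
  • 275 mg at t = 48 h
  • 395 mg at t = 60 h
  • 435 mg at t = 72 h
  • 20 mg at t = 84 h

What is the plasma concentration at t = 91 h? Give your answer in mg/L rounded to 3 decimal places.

k = ln 2 / 23 = 0.03014 per h
Dose 1 (100 mg at t=0 h): 100·exp(−0.03014·91) = 6.441 mg/L
Dose 2 (85 mg at t=12 h): 85·exp(−0.03014·79) = 7.860 mg/L
Dose 3 (80 mg at t=24 h): 80·exp(−0.03014·67) = 10.621 mg/L
Dose 4 (450 mg at t=36 h): 450·exp(−0.03014·55) = 85.774 mg/L
Dose 5 (275 mg at t=48 h): 275·exp(−0.03014·43) = 75.255 mg/L
Dose 6 (395 mg at t=60 h): 395·exp(−0.03014·31) = 155.189 mg/L
Dose 7 (435 mg at t=72 h): 435·exp(−0.03014·19) = 245.365 mg/L
Dose 8 (20 mg at t=84 h): 20·exp(−0.03014·7) = 16.196 mg/L
C(91) = 6.441 + 7.860 + 10.621 + 85.774 + 75.255 + 155.189 + 245.365 + 16.196 = 602.703 mg/L

602.703 mg/L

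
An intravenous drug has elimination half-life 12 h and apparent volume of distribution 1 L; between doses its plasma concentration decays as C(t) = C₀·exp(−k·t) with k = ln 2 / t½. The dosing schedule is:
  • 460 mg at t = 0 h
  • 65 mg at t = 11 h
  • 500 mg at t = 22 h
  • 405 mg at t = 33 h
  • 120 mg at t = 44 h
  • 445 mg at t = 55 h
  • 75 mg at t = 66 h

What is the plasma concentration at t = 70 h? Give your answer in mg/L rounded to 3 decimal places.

362.607 mg/L

k = ln 2 / 12 = 0.05776 per h
Dose 1 (460 mg at t=0 h): 460·exp(−0.05776·70) = 8.068 mg/L
Dose 2 (65 mg at t=11 h): 65·exp(−0.05776·59) = 2.152 mg/L
Dose 3 (500 mg at t=22 h): 500·exp(−0.05776·48) = 31.250 mg/L
Dose 4 (405 mg at t=33 h): 405·exp(−0.05776·37) = 47.784 mg/L
Dose 5 (120 mg at t=44 h): 120·exp(−0.05776·26) = 26.727 mg/L
Dose 6 (445 mg at t=55 h): 445·exp(−0.05776·15) = 187.099 mg/L
Dose 7 (75 mg at t=66 h): 75·exp(−0.05776·4) = 59.528 mg/L
C(70) = 8.068 + 2.152 + 31.250 + 47.784 + 26.727 + 187.099 + 59.528 = 362.607 mg/L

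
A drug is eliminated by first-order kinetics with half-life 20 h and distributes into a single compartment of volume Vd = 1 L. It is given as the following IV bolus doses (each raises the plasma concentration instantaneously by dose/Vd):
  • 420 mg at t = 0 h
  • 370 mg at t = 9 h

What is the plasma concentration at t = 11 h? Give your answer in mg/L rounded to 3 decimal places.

k = ln 2 / 20 = 0.03466 per h
Dose 1 (420 mg at t=0 h): 420·exp(−0.03466·11) = 286.868 mg/L
Dose 2 (370 mg at t=9 h): 370·exp(−0.03466·2) = 345.222 mg/L
C(11) = 286.868 + 345.222 = 632.091 mg/L

632.091 mg/L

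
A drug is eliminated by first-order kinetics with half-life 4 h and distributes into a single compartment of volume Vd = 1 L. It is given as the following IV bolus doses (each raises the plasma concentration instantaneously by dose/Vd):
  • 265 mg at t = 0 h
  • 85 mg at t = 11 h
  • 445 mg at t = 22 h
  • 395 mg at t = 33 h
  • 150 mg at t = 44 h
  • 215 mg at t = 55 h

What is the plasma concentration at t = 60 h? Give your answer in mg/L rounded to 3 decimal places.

104.081 mg/L

k = ln 2 / 4 = 0.17329 per h
Dose 1 (265 mg at t=0 h): 265·exp(−0.17329·60) = 0.008 mg/L
Dose 2 (85 mg at t=11 h): 85·exp(−0.17329·49) = 0.017 mg/L
Dose 3 (445 mg at t=22 h): 445·exp(−0.17329·38) = 0.615 mg/L
Dose 4 (395 mg at t=33 h): 395·exp(−0.17329·27) = 3.670 mg/L
Dose 5 (150 mg at t=44 h): 150·exp(−0.17329·16) = 9.375 mg/L
Dose 6 (215 mg at t=55 h): 215·exp(−0.17329·5) = 90.396 mg/L
C(60) = 0.008 + 0.017 + 0.615 + 3.670 + 9.375 + 90.396 = 104.081 mg/L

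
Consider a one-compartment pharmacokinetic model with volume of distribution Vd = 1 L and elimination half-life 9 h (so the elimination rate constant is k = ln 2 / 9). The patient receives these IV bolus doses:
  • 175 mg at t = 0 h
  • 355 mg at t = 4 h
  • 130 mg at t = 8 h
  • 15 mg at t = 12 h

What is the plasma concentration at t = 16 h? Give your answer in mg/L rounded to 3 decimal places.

k = ln 2 / 9 = 0.07702 per h
Dose 1 (175 mg at t=0 h): 175·exp(−0.07702·16) = 51.036 mg/L
Dose 2 (355 mg at t=4 h): 355·exp(−0.07702·12) = 140.882 mg/L
Dose 3 (130 mg at t=8 h): 130·exp(−0.07702·8) = 70.204 mg/L
Dose 4 (15 mg at t=12 h): 15·exp(−0.07702·4) = 11.023 mg/L
C(16) = 51.036 + 140.882 + 70.204 + 11.023 = 273.144 mg/L

273.144 mg/L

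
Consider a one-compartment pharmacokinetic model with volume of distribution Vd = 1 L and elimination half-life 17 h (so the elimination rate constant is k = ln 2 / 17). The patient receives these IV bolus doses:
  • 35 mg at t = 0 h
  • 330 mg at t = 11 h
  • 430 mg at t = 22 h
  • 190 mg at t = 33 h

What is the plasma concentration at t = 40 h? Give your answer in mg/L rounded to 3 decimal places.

457.241 mg/L

k = ln 2 / 17 = 0.04077 per h
Dose 1 (35 mg at t=0 h): 35·exp(−0.04077·40) = 6.851 mg/L
Dose 2 (330 mg at t=11 h): 330·exp(−0.04077·29) = 101.156 mg/L
Dose 3 (430 mg at t=22 h): 430·exp(−0.04077·18) = 206.410 mg/L
Dose 4 (190 mg at t=33 h): 190·exp(−0.04077·7) = 142.824 mg/L
C(40) = 6.851 + 101.156 + 206.410 + 142.824 = 457.241 mg/L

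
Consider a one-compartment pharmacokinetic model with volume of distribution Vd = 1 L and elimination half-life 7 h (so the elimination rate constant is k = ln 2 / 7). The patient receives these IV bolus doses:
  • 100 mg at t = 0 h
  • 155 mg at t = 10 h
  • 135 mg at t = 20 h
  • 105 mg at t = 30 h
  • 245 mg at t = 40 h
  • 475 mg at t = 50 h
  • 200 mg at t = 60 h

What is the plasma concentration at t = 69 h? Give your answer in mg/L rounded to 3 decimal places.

172.102 mg/L

k = ln 2 / 7 = 0.09902 per h
Dose 1 (100 mg at t=0 h): 100·exp(−0.09902·69) = 0.108 mg/L
Dose 2 (155 mg at t=10 h): 155·exp(−0.09902·59) = 0.450 mg/L
Dose 3 (135 mg at t=20 h): 135·exp(−0.09902·49) = 1.055 mg/L
Dose 4 (105 mg at t=30 h): 105·exp(−0.09902·39) = 2.208 mg/L
Dose 5 (245 mg at t=40 h): 245·exp(−0.09902·29) = 13.869 mg/L
Dose 6 (475 mg at t=50 h): 475·exp(−0.09902·19) = 72.379 mg/L
Dose 7 (200 mg at t=60 h): 200·exp(−0.09902·9) = 82.034 mg/L
C(69) = 0.108 + 0.450 + 1.055 + 2.208 + 13.869 + 72.379 + 82.034 = 172.102 mg/L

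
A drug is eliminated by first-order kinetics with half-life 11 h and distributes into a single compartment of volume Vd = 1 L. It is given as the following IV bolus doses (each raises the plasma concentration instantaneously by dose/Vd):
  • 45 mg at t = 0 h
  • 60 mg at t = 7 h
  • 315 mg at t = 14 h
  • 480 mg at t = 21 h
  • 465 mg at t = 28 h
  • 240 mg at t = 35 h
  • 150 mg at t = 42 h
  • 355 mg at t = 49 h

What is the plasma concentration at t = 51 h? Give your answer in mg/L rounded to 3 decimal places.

703.405 mg/L

k = ln 2 / 11 = 0.06301 per h
Dose 1 (45 mg at t=0 h): 45·exp(−0.06301·51) = 1.809 mg/L
Dose 2 (60 mg at t=7 h): 60·exp(−0.06301·44) = 3.750 mg/L
Dose 3 (315 mg at t=14 h): 315·exp(−0.06301·37) = 30.602 mg/L
Dose 4 (480 mg at t=21 h): 480·exp(−0.06301·30) = 72.485 mg/L
Dose 5 (465 mg at t=28 h): 465·exp(−0.06301·23) = 109.151 mg/L
Dose 6 (240 mg at t=35 h): 240·exp(−0.06301·16) = 87.569 mg/L
Dose 7 (150 mg at t=42 h): 150·exp(−0.06301·9) = 85.073 mg/L
Dose 8 (355 mg at t=49 h): 355·exp(−0.06301·2) = 312.965 mg/L
C(51) = 1.809 + 3.750 + 30.602 + 72.485 + 109.151 + 87.569 + 85.073 + 312.965 = 703.405 mg/L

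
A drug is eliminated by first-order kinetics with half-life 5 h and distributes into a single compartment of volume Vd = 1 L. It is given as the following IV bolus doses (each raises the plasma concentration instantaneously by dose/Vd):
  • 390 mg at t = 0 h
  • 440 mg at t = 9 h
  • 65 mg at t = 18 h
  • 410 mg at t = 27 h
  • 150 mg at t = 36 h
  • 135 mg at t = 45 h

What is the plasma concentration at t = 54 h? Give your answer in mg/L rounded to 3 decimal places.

k = ln 2 / 5 = 0.13863 per h
Dose 1 (390 mg at t=0 h): 390·exp(−0.13863·54) = 0.219 mg/L
Dose 2 (440 mg at t=9 h): 440·exp(−0.13863·45) = 0.859 mg/L
Dose 3 (65 mg at t=18 h): 65·exp(−0.13863·36) = 0.442 mg/L
Dose 4 (410 mg at t=27 h): 410·exp(−0.13863·27) = 9.710 mg/L
Dose 5 (150 mg at t=36 h): 150·exp(−0.13863·18) = 12.370 mg/L
Dose 6 (135 mg at t=45 h): 135·exp(−0.13863·9) = 38.769 mg/L
C(54) = 0.219 + 0.859 + 0.442 + 9.710 + 12.370 + 38.769 = 62.369 mg/L

62.369 mg/L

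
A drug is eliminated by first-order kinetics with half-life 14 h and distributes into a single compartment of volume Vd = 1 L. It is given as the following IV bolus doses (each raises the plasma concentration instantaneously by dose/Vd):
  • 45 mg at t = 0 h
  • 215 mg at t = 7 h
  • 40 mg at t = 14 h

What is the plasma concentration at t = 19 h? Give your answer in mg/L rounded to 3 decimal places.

k = ln 2 / 14 = 0.04951 per h
Dose 1 (45 mg at t=0 h): 45·exp(−0.04951·19) = 17.566 mg/L
Dose 2 (215 mg at t=7 h): 215·exp(−0.04951·12) = 118.690 mg/L
Dose 3 (40 mg at t=14 h): 40·exp(−0.04951·5) = 31.228 mg/L
C(19) = 17.566 + 118.690 + 31.228 = 167.484 mg/L

167.484 mg/L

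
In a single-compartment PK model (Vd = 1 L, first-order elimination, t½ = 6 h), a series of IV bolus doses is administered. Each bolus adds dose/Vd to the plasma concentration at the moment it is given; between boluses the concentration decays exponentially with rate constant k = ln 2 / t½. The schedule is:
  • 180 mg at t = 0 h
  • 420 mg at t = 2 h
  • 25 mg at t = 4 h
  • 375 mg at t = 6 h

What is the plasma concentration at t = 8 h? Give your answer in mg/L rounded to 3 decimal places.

594.820 mg/L

k = ln 2 / 6 = 0.11552 per h
Dose 1 (180 mg at t=0 h): 180·exp(−0.11552·8) = 71.433 mg/L
Dose 2 (420 mg at t=2 h): 420·exp(−0.11552·6) = 210.000 mg/L
Dose 3 (25 mg at t=4 h): 25·exp(−0.11552·4) = 15.749 mg/L
Dose 4 (375 mg at t=6 h): 375·exp(−0.11552·2) = 297.638 mg/L
C(8) = 71.433 + 210.000 + 15.749 + 297.638 = 594.820 mg/L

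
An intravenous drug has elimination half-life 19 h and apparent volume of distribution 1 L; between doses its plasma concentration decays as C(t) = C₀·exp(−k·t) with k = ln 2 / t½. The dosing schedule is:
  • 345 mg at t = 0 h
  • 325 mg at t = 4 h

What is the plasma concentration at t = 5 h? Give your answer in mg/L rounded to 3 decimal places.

k = ln 2 / 19 = 0.03648 per h
Dose 1 (345 mg at t=0 h): 345·exp(−0.03648·5) = 287.475 mg/L
Dose 2 (325 mg at t=4 h): 325·exp(−0.03648·1) = 313.357 mg/L
C(5) = 287.475 + 313.357 = 600.833 mg/L

600.833 mg/L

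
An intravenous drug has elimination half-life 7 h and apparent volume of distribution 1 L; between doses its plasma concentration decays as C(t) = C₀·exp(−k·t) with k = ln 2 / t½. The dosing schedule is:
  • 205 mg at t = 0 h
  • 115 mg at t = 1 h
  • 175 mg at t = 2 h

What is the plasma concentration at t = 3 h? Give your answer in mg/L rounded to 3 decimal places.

k = ln 2 / 7 = 0.09902 per h
Dose 1 (205 mg at t=0 h): 205·exp(−0.09902·3) = 152.314 mg/L
Dose 2 (115 mg at t=1 h): 115·exp(−0.09902·2) = 94.339 mg/L
Dose 3 (175 mg at t=2 h): 175·exp(−0.09902·1) = 158.502 mg/L
C(3) = 152.314 + 94.339 + 158.502 = 405.155 mg/L

405.155 mg/L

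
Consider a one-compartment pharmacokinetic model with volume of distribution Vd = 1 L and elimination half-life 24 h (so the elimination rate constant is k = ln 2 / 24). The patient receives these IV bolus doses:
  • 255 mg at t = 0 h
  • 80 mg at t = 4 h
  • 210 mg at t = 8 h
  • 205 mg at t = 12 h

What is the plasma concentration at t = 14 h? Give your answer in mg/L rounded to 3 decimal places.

600.207 mg/L

k = ln 2 / 24 = 0.02888 per h
Dose 1 (255 mg at t=0 h): 255·exp(−0.02888·14) = 170.192 mg/L
Dose 2 (80 mg at t=4 h): 80·exp(−0.02888·10) = 59.932 mg/L
Dose 3 (210 mg at t=8 h): 210·exp(−0.02888·6) = 176.588 mg/L
Dose 4 (205 mg at t=12 h): 205·exp(−0.02888·2) = 193.494 mg/L
C(14) = 170.192 + 59.932 + 176.588 + 193.494 = 600.207 mg/L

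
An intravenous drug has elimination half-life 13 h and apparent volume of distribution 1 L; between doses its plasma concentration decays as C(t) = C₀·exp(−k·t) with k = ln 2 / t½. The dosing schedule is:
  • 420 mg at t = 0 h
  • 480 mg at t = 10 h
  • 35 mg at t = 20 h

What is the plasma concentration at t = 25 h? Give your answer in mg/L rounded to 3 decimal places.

353.284 mg/L

k = ln 2 / 13 = 0.05332 per h
Dose 1 (420 mg at t=0 h): 420·exp(−0.05332·25) = 110.750 mg/L
Dose 2 (480 mg at t=10 h): 480·exp(−0.05332·15) = 215.724 mg/L
Dose 3 (35 mg at t=20 h): 35·exp(−0.05332·5) = 26.809 mg/L
C(25) = 110.750 + 215.724 + 26.809 = 353.284 mg/L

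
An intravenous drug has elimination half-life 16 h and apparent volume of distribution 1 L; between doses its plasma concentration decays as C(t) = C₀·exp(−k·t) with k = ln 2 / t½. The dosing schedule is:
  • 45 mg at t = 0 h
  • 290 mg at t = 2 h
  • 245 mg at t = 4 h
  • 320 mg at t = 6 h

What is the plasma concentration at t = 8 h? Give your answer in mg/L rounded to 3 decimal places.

754.901 mg/L

k = ln 2 / 16 = 0.04332 per h
Dose 1 (45 mg at t=0 h): 45·exp(−0.04332·8) = 31.820 mg/L
Dose 2 (290 mg at t=2 h): 290·exp(−0.04332·6) = 223.621 mg/L
Dose 3 (245 mg at t=4 h): 245·exp(−0.04332·4) = 206.020 mg/L
Dose 4 (320 mg at t=6 h): 320·exp(−0.04332·2) = 293.441 mg/L
C(8) = 31.820 + 223.621 + 206.020 + 293.441 = 754.901 mg/L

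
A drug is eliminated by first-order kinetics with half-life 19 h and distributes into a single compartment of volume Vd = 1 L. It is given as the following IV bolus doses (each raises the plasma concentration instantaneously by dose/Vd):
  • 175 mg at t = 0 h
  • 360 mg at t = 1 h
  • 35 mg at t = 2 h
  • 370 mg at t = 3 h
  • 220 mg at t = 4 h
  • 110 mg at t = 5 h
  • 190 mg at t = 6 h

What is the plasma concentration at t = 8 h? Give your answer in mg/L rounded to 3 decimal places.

1211.353 mg/L

k = ln 2 / 19 = 0.03648 per h
Dose 1 (175 mg at t=0 h): 175·exp(−0.03648·8) = 130.704 mg/L
Dose 2 (360 mg at t=1 h): 360·exp(−0.03648·7) = 278.867 mg/L
Dose 3 (35 mg at t=2 h): 35·exp(−0.03648·6) = 28.119 mg/L
Dose 4 (370 mg at t=3 h): 370·exp(−0.03648·5) = 308.307 mg/L
Dose 5 (220 mg at t=4 h): 220·exp(−0.03648·4) = 190.129 mg/L
Dose 6 (110 mg at t=5 h): 110·exp(−0.03648·3) = 98.597 mg/L
Dose 7 (190 mg at t=6 h): 190·exp(−0.03648·2) = 176.631 mg/L
C(8) = 130.704 + 278.867 + 28.119 + 308.307 + 190.129 + 98.597 + 176.631 = 1211.353 mg/L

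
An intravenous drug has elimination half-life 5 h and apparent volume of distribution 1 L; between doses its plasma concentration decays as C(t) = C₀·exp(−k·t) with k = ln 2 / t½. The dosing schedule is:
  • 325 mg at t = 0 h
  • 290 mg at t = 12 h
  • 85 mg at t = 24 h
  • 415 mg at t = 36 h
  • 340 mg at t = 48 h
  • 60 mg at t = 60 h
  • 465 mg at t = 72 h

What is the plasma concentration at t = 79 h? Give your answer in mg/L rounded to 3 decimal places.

186.278 mg/L

k = ln 2 / 5 = 0.13863 per h
Dose 1 (325 mg at t=0 h): 325·exp(−0.13863·79) = 0.006 mg/L
Dose 2 (290 mg at t=12 h): 290·exp(−0.13863·67) = 0.027 mg/L
Dose 3 (85 mg at t=24 h): 85·exp(−0.13863·55) = 0.042 mg/L
Dose 4 (415 mg at t=36 h): 415·exp(−0.13863·43) = 1.070 mg/L
Dose 5 (340 mg at t=48 h): 340·exp(−0.13863·31) = 4.625 mg/L
Dose 6 (60 mg at t=60 h): 60·exp(−0.13863·19) = 4.308 mg/L
Dose 7 (465 mg at t=72 h): 465·exp(−0.13863·7) = 176.202 mg/L
C(79) = 0.006 + 0.027 + 0.042 + 1.070 + 4.625 + 4.308 + 176.202 = 186.278 mg/L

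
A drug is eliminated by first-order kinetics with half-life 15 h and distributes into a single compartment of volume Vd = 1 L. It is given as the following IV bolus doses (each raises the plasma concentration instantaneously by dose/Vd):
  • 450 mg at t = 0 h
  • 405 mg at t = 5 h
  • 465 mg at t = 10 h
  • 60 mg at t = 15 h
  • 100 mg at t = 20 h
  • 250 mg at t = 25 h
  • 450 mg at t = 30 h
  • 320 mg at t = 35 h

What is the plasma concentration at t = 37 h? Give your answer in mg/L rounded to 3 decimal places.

1135.526 mg/L

k = ln 2 / 15 = 0.04621 per h
Dose 1 (450 mg at t=0 h): 450·exp(−0.04621·37) = 81.409 mg/L
Dose 2 (405 mg at t=5 h): 405·exp(−0.04621·32) = 92.312 mg/L
Dose 3 (465 mg at t=10 h): 465·exp(−0.04621·27) = 133.536 mg/L
Dose 4 (60 mg at t=15 h): 60·exp(−0.04621·22) = 21.709 mg/L
Dose 5 (100 mg at t=20 h): 100·exp(−0.04621·17) = 45.586 mg/L
Dose 6 (250 mg at t=25 h): 250·exp(−0.04621·12) = 143.587 mg/L
Dose 7 (450 mg at t=30 h): 450·exp(−0.04621·7) = 325.636 mg/L
Dose 8 (320 mg at t=35 h): 320·exp(−0.04621·2) = 291.751 mg/L
C(37) = 81.409 + 92.312 + 133.536 + 21.709 + 45.586 + 143.587 + 325.636 + 291.751 = 1135.526 mg/L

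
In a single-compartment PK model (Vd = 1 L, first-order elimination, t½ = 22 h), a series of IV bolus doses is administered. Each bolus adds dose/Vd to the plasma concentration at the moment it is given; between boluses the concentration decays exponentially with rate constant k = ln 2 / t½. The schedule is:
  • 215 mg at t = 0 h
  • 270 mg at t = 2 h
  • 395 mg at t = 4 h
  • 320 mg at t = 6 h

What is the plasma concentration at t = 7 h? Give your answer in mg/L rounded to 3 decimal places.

k = ln 2 / 22 = 0.03151 per h
Dose 1 (215 mg at t=0 h): 215·exp(−0.03151·7) = 172.447 mg/L
Dose 2 (270 mg at t=2 h): 270·exp(−0.03151·5) = 230.647 mg/L
Dose 3 (395 mg at t=4 h): 395·exp(−0.03151·3) = 359.375 mg/L
Dose 4 (320 mg at t=6 h): 320·exp(−0.03151·1) = 310.075 mg/L
C(7) = 172.447 + 230.647 + 359.375 + 310.075 = 1072.544 mg/L

1072.544 mg/L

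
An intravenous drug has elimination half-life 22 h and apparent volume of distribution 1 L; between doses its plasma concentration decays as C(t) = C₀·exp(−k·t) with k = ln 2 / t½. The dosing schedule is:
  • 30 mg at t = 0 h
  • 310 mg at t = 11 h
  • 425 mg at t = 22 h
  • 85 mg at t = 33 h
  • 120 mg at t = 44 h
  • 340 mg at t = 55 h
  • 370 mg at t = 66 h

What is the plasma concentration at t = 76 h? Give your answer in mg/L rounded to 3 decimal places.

631.422 mg/L

k = ln 2 / 22 = 0.03151 per h
Dose 1 (30 mg at t=0 h): 30·exp(−0.03151·76) = 2.737 mg/L
Dose 2 (310 mg at t=11 h): 310·exp(−0.03151·65) = 39.990 mg/L
Dose 3 (425 mg at t=22 h): 425·exp(−0.03151·54) = 77.535 mg/L
Dose 4 (85 mg at t=33 h): 85·exp(−0.03151·43) = 21.930 mg/L
Dose 5 (120 mg at t=44 h): 120·exp(−0.03151·32) = 43.784 mg/L
Dose 6 (340 mg at t=55 h): 340·exp(−0.03151·21) = 175.441 mg/L
Dose 7 (370 mg at t=66 h): 370·exp(−0.03151·10) = 270.004 mg/L
C(76) = 2.737 + 39.990 + 77.535 + 21.930 + 43.784 + 175.441 + 270.004 = 631.422 mg/L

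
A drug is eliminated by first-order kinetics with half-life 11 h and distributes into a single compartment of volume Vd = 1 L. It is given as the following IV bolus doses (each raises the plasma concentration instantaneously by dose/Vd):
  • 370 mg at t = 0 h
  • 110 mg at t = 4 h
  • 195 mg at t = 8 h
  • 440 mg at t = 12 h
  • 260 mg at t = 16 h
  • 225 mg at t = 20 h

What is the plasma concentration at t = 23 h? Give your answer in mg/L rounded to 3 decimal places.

769.362 mg/L

k = ln 2 / 11 = 0.06301 per h
Dose 1 (370 mg at t=0 h): 370·exp(−0.06301·23) = 86.851 mg/L
Dose 2 (110 mg at t=4 h): 110·exp(−0.06301·19) = 33.222 mg/L
Dose 3 (195 mg at t=8 h): 195·exp(−0.06301·15) = 75.777 mg/L
Dose 4 (440 mg at t=12 h): 440·exp(−0.06301·11) = 220.000 mg/L
Dose 5 (260 mg at t=16 h): 260·exp(−0.06301·7) = 167.266 mg/L
Dose 6 (225 mg at t=20 h): 225·exp(−0.06301·3) = 186.244 mg/L
C(23) = 86.851 + 33.222 + 75.777 + 220.000 + 167.266 + 186.244 = 769.362 mg/L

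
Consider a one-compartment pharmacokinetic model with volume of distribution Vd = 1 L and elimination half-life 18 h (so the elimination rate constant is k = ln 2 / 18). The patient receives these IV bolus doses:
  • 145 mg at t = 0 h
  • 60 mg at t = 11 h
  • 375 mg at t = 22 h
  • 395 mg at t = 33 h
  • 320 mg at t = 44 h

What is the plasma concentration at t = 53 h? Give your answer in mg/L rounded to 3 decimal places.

553.532 mg/L

k = ln 2 / 18 = 0.03851 per h
Dose 1 (145 mg at t=0 h): 145·exp(−0.03851·53) = 18.837 mg/L
Dose 2 (60 mg at t=11 h): 60·exp(−0.03851·42) = 11.906 mg/L
Dose 3 (375 mg at t=22 h): 375·exp(−0.03851·31) = 113.656 mg/L
Dose 4 (395 mg at t=33 h): 395·exp(−0.03851·20) = 182.860 mg/L
Dose 5 (320 mg at t=44 h): 320·exp(−0.03851·9) = 226.274 mg/L
C(53) = 18.837 + 11.906 + 113.656 + 182.860 + 226.274 = 553.532 mg/L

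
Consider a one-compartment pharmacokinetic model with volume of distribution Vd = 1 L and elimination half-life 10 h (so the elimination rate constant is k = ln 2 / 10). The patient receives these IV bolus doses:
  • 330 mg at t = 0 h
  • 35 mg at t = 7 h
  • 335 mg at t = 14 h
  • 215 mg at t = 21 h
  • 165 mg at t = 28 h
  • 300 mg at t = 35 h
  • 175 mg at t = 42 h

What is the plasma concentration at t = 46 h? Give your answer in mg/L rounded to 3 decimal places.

k = ln 2 / 10 = 0.06931 per h
Dose 1 (330 mg at t=0 h): 330·exp(−0.06931·46) = 13.607 mg/L
Dose 2 (35 mg at t=7 h): 35·exp(−0.06931·39) = 2.345 mg/L
Dose 3 (335 mg at t=14 h): 335·exp(−0.06931·32) = 36.454 mg/L
Dose 4 (215 mg at t=21 h): 215·exp(−0.06931·25) = 38.007 mg/L
Dose 5 (165 mg at t=28 h): 165·exp(−0.06931·18) = 47.384 mg/L
Dose 6 (300 mg at t=35 h): 300·exp(−0.06931·11) = 139.955 mg/L
Dose 7 (175 mg at t=42 h): 175·exp(−0.06931·4) = 132.625 mg/L
C(46) = 13.607 + 2.345 + 36.454 + 38.007 + 47.384 + 139.955 + 132.625 = 410.377 mg/L

410.377 mg/L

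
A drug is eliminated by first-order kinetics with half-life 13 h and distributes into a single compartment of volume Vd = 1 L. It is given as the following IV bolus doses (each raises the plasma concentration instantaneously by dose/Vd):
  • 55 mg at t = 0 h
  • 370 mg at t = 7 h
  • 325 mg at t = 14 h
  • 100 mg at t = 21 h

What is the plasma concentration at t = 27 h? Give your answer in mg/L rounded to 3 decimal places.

k = ln 2 / 13 = 0.05332 per h
Dose 1 (55 mg at t=0 h): 55·exp(−0.05332·27) = 13.036 mg/L
Dose 2 (370 mg at t=7 h): 370·exp(−0.05332·20) = 127.373 mg/L
Dose 3 (325 mg at t=14 h): 325·exp(−0.05332·13) = 162.500 mg/L
Dose 4 (100 mg at t=21 h): 100·exp(−0.05332·6) = 72.621 mg/L
C(27) = 13.036 + 127.373 + 162.500 + 72.621 = 375.531 mg/L

375.531 mg/L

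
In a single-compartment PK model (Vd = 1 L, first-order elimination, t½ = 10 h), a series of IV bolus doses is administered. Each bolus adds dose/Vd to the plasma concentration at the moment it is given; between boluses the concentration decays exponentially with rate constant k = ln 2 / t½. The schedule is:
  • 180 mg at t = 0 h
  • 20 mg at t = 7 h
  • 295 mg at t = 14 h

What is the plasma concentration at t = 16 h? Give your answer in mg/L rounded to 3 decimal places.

k = ln 2 / 10 = 0.06931 per h
Dose 1 (180 mg at t=0 h): 180·exp(−0.06931·16) = 59.378 mg/L
Dose 2 (20 mg at t=7 h): 20·exp(−0.06931·9) = 10.718 mg/L
Dose 3 (295 mg at t=14 h): 295·exp(−0.06931·2) = 256.812 mg/L
C(16) = 59.378 + 10.718 + 256.812 = 326.908 mg/L

326.908 mg/L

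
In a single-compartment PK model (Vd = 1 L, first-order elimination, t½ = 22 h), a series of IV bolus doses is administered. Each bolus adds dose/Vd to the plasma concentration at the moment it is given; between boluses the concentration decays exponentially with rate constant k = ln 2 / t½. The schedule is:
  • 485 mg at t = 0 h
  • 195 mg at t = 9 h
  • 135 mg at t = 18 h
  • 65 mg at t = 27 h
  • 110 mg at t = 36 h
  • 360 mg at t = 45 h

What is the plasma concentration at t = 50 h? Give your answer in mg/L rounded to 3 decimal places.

612.993 mg/L

k = ln 2 / 22 = 0.03151 per h
Dose 1 (485 mg at t=0 h): 485·exp(−0.03151·50) = 100.365 mg/L
Dose 2 (195 mg at t=9 h): 195·exp(−0.03151·41) = 53.583 mg/L
Dose 3 (135 mg at t=18 h): 135·exp(−0.03151·32) = 49.257 mg/L
Dose 4 (65 mg at t=27 h): 65·exp(−0.03151·23) = 31.492 mg/L
Dose 5 (110 mg at t=36 h): 110·exp(−0.03151·14) = 70.767 mg/L
Dose 6 (360 mg at t=45 h): 360·exp(−0.03151·5) = 307.529 mg/L
C(50) = 100.365 + 53.583 + 49.257 + 31.492 + 70.767 + 307.529 = 612.993 mg/L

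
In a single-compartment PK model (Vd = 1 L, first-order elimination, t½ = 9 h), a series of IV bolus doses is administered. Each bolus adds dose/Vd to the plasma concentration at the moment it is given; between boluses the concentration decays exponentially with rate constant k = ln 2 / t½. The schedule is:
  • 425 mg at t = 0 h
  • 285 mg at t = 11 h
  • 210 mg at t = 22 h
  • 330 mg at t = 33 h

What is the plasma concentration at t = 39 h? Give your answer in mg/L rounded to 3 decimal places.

318.657 mg/L

k = ln 2 / 9 = 0.07702 per h
Dose 1 (425 mg at t=0 h): 425·exp(−0.07702·39) = 21.083 mg/L
Dose 2 (285 mg at t=11 h): 285·exp(−0.07702·28) = 32.984 mg/L
Dose 3 (210 mg at t=22 h): 210·exp(−0.07702·17) = 56.703 mg/L
Dose 4 (330 mg at t=33 h): 330·exp(−0.07702·6) = 207.887 mg/L
C(39) = 21.083 + 32.984 + 56.703 + 207.887 = 318.657 mg/L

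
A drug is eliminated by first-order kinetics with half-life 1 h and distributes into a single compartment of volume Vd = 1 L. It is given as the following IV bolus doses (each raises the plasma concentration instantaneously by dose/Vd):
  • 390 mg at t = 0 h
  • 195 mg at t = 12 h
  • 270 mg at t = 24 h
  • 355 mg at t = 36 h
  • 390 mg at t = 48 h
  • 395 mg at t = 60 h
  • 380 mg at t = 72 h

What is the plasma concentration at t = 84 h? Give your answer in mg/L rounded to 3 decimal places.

0.093 mg/L

k = ln 2 / 1 = 0.69315 per h
Dose 1 (390 mg at t=0 h): 390·exp(−0.69315·84) = 0.000 mg/L
Dose 2 (195 mg at t=12 h): 195·exp(−0.69315·72) = 0.000 mg/L
Dose 3 (270 mg at t=24 h): 270·exp(−0.69315·60) = 0.000 mg/L
Dose 4 (355 mg at t=36 h): 355·exp(−0.69315·48) = 0.000 mg/L
Dose 5 (390 mg at t=48 h): 390·exp(−0.69315·36) = 0.000 mg/L
Dose 6 (395 mg at t=60 h): 395·exp(−0.69315·24) = 0.000 mg/L
Dose 7 (380 mg at t=72 h): 380·exp(−0.69315·12) = 0.093 mg/L
C(84) = 0.000 + 0.000 + 0.000 + 0.000 + 0.000 + 0.000 + 0.093 = 0.093 mg/L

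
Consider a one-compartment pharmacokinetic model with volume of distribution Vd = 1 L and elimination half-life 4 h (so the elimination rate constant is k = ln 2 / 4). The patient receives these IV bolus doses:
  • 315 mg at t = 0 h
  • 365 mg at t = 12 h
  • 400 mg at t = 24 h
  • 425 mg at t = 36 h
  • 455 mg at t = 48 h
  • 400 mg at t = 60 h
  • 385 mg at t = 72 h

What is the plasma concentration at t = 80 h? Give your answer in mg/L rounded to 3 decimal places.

110.762 mg/L

k = ln 2 / 4 = 0.17329 per h
Dose 1 (315 mg at t=0 h): 315·exp(−0.17329·80) = 0.000 mg/L
Dose 2 (365 mg at t=12 h): 365·exp(−0.17329·68) = 0.003 mg/L
Dose 3 (400 mg at t=24 h): 400·exp(−0.17329·56) = 0.024 mg/L
Dose 4 (425 mg at t=36 h): 425·exp(−0.17329·44) = 0.208 mg/L
Dose 5 (455 mg at t=48 h): 455·exp(−0.17329·32) = 1.777 mg/L
Dose 6 (400 mg at t=60 h): 400·exp(−0.17329·20) = 12.500 mg/L
Dose 7 (385 mg at t=72 h): 385·exp(−0.17329·8) = 96.250 mg/L
C(80) = 0.000 + 0.003 + 0.024 + 0.208 + 1.777 + 12.500 + 96.250 = 110.762 mg/L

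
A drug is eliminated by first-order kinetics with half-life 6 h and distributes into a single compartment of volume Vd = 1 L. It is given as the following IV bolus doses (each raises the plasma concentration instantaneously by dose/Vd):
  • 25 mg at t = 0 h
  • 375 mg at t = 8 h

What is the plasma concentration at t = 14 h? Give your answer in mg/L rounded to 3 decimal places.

192.461 mg/L

k = ln 2 / 6 = 0.11552 per h
Dose 1 (25 mg at t=0 h): 25·exp(−0.11552·14) = 4.961 mg/L
Dose 2 (375 mg at t=8 h): 375·exp(−0.11552·6) = 187.500 mg/L
C(14) = 4.961 + 187.500 = 192.461 mg/L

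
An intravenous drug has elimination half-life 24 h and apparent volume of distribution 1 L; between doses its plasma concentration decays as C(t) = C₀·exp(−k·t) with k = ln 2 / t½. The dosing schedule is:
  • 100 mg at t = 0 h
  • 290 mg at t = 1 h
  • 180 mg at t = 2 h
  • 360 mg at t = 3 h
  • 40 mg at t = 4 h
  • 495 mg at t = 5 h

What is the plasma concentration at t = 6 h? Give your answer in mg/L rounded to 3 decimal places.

k = ln 2 / 24 = 0.02888 per h
Dose 1 (100 mg at t=0 h): 100·exp(−0.02888·6) = 84.090 mg/L
Dose 2 (290 mg at t=1 h): 290·exp(−0.02888·5) = 251.006 mg/L
Dose 3 (180 mg at t=2 h): 180·exp(−0.02888·4) = 160.362 mg/L
Dose 4 (360 mg at t=3 h): 360·exp(−0.02888·3) = 330.121 mg/L
Dose 5 (40 mg at t=4 h): 40·exp(−0.02888·2) = 37.755 mg/L
Dose 6 (495 mg at t=5 h): 495·exp(−0.02888·1) = 480.908 mg/L
C(6) = 84.090 + 251.006 + 160.362 + 330.121 + 37.755 + 480.908 = 1344.242 mg/L

1344.242 mg/L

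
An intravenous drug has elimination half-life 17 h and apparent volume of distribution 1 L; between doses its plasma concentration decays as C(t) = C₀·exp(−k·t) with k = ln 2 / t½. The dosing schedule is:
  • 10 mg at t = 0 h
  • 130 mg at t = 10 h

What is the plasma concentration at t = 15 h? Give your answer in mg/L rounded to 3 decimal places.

k = ln 2 / 17 = 0.04077 per h
Dose 1 (10 mg at t=0 h): 10·exp(−0.04077·15) = 5.425 mg/L
Dose 2 (130 mg at t=10 h): 130·exp(−0.04077·5) = 106.024 mg/L
C(15) = 5.425 + 106.024 = 111.449 mg/L

111.449 mg/L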